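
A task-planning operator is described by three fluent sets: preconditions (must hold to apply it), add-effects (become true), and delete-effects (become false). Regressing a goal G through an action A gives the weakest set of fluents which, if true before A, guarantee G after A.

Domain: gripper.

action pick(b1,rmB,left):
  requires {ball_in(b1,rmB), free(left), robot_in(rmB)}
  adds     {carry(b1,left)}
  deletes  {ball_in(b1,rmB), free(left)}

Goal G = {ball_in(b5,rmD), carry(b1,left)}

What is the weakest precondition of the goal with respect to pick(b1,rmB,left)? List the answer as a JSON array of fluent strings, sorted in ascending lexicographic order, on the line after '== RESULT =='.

Regress:
  G ∩ del = {}  (empty — regression defined)
  G \ add = {ball_in(b5,rmD), carry(b1,left)} \ {carry(b1,left)} = {ball_in(b5,rmD)}
  ∪ pre   = {ball_in(b5,rmD)} ∪ {ball_in(b1,rmB), free(left), robot_in(rmB)}
          = {ball_in(b1,rmB), ball_in(b5,rmD), free(left), robot_in(rmB)}

== RESULT ==
["ball_in(b1,rmB)", "ball_in(b5,rmD)", "free(left)", "robot_in(rmB)"]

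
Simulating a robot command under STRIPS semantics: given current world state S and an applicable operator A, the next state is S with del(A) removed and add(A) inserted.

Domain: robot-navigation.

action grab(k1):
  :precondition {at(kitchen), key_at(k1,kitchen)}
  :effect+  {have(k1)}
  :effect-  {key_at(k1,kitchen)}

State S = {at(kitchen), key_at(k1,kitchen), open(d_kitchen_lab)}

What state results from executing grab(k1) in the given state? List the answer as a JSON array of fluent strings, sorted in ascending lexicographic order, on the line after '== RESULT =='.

Compute (S \ del) ∪ add:
  pre ⊆ S: {at(kitchen), key_at(k1,kitchen)} ⊆ S  — applicable
  S \ del = {at(kitchen), open(d_kitchen_lab)}
  ∪ add   = {at(kitchen), have(k1), open(d_kitchen_lab)}

== RESULT ==
["at(kitchen)", "have(k1)", "open(d_kitchen_lab)"]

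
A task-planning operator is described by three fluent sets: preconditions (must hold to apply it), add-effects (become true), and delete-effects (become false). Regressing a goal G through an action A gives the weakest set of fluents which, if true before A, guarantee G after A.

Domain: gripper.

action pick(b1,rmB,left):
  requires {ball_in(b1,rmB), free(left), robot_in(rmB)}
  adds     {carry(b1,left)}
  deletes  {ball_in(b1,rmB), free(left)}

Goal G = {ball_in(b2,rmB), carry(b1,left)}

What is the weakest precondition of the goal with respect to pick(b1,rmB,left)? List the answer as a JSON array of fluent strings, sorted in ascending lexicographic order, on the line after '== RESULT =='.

Compute (G \ add) ∪ pre:
  G ∩ del = {}  (empty — regression defined)
  G \ add = {ball_in(b2,rmB), carry(b1,left)} \ {carry(b1,left)} = {ball_in(b2,rmB)}
  ∪ pre   = {ball_in(b2,rmB)} ∪ {ball_in(b1,rmB), free(left), robot_in(rmB)}
          = {ball_in(b1,rmB), ball_in(b2,rmB), free(left), robot_in(rmB)}

== RESULT ==
["ball_in(b1,rmB)", "ball_in(b2,rmB)", "free(left)", "robot_in(rmB)"]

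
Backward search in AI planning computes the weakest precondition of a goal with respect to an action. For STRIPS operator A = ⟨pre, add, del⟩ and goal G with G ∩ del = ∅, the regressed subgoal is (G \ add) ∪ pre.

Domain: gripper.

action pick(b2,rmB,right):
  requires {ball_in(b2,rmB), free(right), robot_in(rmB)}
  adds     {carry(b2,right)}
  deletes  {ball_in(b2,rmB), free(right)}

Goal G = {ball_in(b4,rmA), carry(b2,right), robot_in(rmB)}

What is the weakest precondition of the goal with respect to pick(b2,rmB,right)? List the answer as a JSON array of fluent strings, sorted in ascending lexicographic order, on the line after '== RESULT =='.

Regress:
  G ∩ del = {}  (empty — regression defined)
  G \ add = {ball_in(b4,rmA), carry(b2,right), robot_in(rmB)} \ {carry(b2,right)} = {ball_in(b4,rmA), robot_in(rmB)}
  ∪ pre   = {ball_in(b4,rmA), robot_in(rmB)} ∪ {ball_in(b2,rmB), free(right), robot_in(rmB)}
          = {ball_in(b2,rmB), ball_in(b4,rmA), free(right), robot_in(rmB)}

== RESULT ==
["ball_in(b2,rmB)", "ball_in(b4,rmA)", "free(right)", "robot_in(rmB)"]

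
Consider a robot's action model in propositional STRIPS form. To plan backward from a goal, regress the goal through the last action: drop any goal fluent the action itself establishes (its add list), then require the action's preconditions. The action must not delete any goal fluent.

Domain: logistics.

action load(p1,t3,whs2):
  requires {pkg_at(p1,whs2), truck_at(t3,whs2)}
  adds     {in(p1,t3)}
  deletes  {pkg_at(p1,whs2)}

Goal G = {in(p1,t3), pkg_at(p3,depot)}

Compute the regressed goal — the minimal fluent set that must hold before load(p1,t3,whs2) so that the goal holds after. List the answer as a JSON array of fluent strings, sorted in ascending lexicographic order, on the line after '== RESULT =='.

Regress:
  G ∩ del = {}  (empty — regression defined)
  G \ add = {in(p1,t3), pkg_at(p3,depot)} \ {in(p1,t3)} = {pkg_at(p3,depot)}
  ∪ pre   = {pkg_at(p3,depot)} ∪ {pkg_at(p1,whs2), truck_at(t3,whs2)}
          = {pkg_at(p1,whs2), pkg_at(p3,depot), truck_at(t3,whs2)}

== RESULT ==
["pkg_at(p1,whs2)", "pkg_at(p3,depot)", "truck_at(t3,whs2)"]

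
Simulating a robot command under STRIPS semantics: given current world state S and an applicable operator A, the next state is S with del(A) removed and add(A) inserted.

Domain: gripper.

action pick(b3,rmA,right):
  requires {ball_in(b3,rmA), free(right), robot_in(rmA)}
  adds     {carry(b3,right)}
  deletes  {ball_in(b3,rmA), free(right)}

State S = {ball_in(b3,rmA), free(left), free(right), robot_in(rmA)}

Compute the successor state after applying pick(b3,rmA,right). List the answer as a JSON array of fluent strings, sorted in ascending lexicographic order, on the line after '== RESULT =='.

Compute (S \ del) ∪ add:
  pre ⊆ S: {ball_in(b3,rmA), free(right), robot_in(rmA)} ⊆ S  — applicable
  S \ del = {free(left), robot_in(rmA)}
  ∪ add   = {carry(b3,right), free(left), robot_in(rmA)}

== RESULT ==
["carry(b3,right)", "free(left)", "robot_in(rmA)"]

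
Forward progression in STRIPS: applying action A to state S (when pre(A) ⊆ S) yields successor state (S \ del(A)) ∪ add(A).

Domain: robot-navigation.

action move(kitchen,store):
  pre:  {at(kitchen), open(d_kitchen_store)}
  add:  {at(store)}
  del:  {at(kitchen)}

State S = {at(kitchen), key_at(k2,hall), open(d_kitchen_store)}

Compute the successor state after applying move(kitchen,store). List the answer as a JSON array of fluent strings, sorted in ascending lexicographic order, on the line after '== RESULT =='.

Progress:
  pre ⊆ S: {at(kitchen), open(d_kitchen_store)} ⊆ S  — applicable
  S \ del = {key_at(k2,hall), open(d_kitchen_store)}
  ∪ add   = {at(store), key_at(k2,hall), open(d_kitchen_store)}

== RESULT ==
["at(store)", "key_at(k2,hall)", "open(d_kitchen_store)"]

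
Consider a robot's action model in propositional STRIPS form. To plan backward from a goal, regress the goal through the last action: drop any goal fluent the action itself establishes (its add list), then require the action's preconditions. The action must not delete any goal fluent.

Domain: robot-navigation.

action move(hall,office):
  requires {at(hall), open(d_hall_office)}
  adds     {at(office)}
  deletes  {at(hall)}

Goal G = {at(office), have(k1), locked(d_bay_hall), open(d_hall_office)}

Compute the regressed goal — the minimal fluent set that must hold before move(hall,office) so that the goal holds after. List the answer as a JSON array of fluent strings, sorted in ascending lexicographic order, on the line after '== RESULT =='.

Compute (G \ add) ∪ pre:
  G ∩ del = {}  (empty — regression defined)
  G \ add = {at(office), have(k1), locked(d_bay_hall), open(d_hall_office)} \ {at(office)} = {have(k1), locked(d_bay_hall), open(d_hall_office)}
  ∪ pre   = {have(k1), locked(d_bay_hall), open(d_hall_office)} ∪ {at(hall), open(d_hall_office)}
          = {at(hall), have(k1), locked(d_bay_hall), open(d_hall_office)}

== RESULT ==
["at(hall)", "have(k1)", "locked(d_bay_hall)", "open(d_hall_office)"]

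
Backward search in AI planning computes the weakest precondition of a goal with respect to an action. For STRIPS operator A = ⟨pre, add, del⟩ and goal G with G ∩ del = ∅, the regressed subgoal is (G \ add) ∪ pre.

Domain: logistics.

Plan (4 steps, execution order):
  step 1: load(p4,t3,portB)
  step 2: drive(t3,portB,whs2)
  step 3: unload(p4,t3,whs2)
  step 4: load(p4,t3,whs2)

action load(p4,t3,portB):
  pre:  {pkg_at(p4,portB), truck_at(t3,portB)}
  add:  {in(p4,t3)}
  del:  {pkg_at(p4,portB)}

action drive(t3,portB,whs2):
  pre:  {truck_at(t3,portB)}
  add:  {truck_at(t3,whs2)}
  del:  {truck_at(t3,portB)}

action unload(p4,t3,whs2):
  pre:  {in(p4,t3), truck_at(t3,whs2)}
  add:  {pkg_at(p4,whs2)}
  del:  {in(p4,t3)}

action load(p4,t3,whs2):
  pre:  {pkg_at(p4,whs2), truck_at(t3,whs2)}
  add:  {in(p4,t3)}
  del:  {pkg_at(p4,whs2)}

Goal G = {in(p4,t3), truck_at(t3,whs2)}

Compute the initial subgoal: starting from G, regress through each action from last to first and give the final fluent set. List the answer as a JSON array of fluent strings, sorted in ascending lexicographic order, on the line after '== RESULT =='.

Regress step by step:
  through step 4 (load(p4,t3,whs2)): drop {in(p4,t3)}, keep {truck_at(t3,whs2)}, require {pkg_at(p4,whs2), truck_at(t3,whs2)}
    → {pkg_at(p4,whs2), truck_at(t3,whs2)}
  through step 3 (unload(p4,t3,whs2)): drop {pkg_at(p4,whs2)}, keep {truck_at(t3,whs2)}, require {in(p4,t3), truck_at(t3,whs2)}
    → {in(p4,t3), truck_at(t3,whs2)}
  through step 2 (drive(t3,portB,whs2)): drop {truck_at(t3,whs2)}, keep {in(p4,t3)}, require {truck_at(t3,portB)}
    → {in(p4,t3), truck_at(t3,portB)}
  through step 1 (load(p4,t3,portB)): drop {in(p4,t3)}, keep {truck_at(t3,portB)}, require {pkg_at(p4,portB), truck_at(t3,portB)}
    → {pkg_at(p4,portB), truck_at(t3,portB)}

== RESULT ==
["pkg_at(p4,portB)", "truck_at(t3,portB)"]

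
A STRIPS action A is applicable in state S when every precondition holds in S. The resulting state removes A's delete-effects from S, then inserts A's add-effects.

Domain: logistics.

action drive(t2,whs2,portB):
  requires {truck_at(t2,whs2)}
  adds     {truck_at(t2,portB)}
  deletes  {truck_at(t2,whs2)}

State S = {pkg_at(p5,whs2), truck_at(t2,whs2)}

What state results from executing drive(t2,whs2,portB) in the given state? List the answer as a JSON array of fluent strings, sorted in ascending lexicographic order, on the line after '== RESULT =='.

Progress:
  pre ⊆ S: {truck_at(t2,whs2)} ⊆ S  — applicable
  S \ del = {pkg_at(p5,whs2)}
  ∪ add   = {pkg_at(p5,whs2), truck_at(t2,portB)}

== RESULT ==
["pkg_at(p5,whs2)", "truck_at(t2,portB)"]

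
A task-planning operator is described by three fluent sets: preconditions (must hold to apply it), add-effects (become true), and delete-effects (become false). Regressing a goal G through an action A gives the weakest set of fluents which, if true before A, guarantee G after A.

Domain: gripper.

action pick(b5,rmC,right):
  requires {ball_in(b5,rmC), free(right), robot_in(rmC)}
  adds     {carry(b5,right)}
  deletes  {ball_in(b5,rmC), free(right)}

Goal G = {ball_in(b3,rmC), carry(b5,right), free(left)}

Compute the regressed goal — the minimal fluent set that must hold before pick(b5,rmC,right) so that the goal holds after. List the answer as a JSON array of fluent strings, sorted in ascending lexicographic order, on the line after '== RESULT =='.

Regress:
  G ∩ del = {}  (empty — regression defined)
  G \ add = {ball_in(b3,rmC), carry(b5,right), free(left)} \ {carry(b5,right)} = {ball_in(b3,rmC), free(left)}
  ∪ pre   = {ball_in(b3,rmC), free(left)} ∪ {ball_in(b5,rmC), free(right), robot_in(rmC)}
          = {ball_in(b3,rmC), ball_in(b5,rmC), free(left), free(right), robot_in(rmC)}

== RESULT ==
["ball_in(b3,rmC)", "ball_in(b5,rmC)", "free(left)", "free(right)", "robot_in(rmC)"]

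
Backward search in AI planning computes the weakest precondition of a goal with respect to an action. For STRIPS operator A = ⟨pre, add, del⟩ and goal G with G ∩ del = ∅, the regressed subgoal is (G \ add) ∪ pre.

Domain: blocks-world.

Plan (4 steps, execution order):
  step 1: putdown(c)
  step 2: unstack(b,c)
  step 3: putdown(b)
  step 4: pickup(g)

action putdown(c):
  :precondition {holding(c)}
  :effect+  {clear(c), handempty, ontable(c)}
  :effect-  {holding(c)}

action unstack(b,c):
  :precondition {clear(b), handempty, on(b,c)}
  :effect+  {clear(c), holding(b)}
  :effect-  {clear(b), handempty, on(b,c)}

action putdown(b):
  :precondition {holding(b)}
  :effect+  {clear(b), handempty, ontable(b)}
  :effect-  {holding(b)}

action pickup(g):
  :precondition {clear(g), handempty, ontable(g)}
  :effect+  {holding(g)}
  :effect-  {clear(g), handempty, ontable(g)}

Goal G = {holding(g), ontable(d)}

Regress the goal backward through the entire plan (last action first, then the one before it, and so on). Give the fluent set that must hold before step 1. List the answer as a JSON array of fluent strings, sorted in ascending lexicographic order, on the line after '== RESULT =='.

Work backward from the goal:
  through step 4 (pickup(g)): drop {holding(g)}, keep {ontable(d)}, require {clear(g), handempty, ontable(g)}
    → {clear(g), handempty, ontable(d), ontable(g)}
  through step 3 (putdown(b)): drop {handempty}, keep {clear(g), ontable(d), ontable(g)}, require {holding(b)}
    → {clear(g), holding(b), ontable(d), ontable(g)}
  through step 2 (unstack(b,c)): drop {holding(b)}, keep {clear(g), ontable(d), ontable(g)}, require {clear(b), handempty, on(b,c)}
    → {clear(b), clear(g), handempty, on(b,c), ontable(d), ontable(g)}
  through step 1 (putdown(c)): drop {handempty}, keep {clear(b), clear(g), on(b,c), ontable(d), ontable(g)}, require {holding(c)}
    → {clear(b), clear(g), holding(c), on(b,c), ontable(d), ontable(g)}

== RESULT ==
["clear(b)", "clear(g)", "holding(c)", "on(b,c)", "ontable(d)", "ontable(g)"]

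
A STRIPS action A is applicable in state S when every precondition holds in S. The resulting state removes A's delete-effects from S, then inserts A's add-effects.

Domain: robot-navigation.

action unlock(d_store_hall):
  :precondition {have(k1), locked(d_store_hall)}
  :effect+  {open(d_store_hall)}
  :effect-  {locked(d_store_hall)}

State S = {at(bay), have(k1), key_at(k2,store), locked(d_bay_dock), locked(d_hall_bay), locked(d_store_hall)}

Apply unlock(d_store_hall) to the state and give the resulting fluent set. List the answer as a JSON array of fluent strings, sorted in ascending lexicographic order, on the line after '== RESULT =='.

Compute (S \ del) ∪ add:
  pre ⊆ S: {have(k1), locked(d_store_hall)} ⊆ S  — applicable
  S \ del = {at(bay), have(k1), key_at(k2,store), locked(d_bay_dock), locked(d_hall_bay)}
  ∪ add   = {at(bay), have(k1), key_at(k2,store), locked(d_bay_dock), locked(d_hall_bay), open(d_store_hall)}

== RESULT ==
["at(bay)", "have(k1)", "key_at(k2,store)", "locked(d_bay_dock)", "locked(d_hall_bay)", "open(d_store_hall)"]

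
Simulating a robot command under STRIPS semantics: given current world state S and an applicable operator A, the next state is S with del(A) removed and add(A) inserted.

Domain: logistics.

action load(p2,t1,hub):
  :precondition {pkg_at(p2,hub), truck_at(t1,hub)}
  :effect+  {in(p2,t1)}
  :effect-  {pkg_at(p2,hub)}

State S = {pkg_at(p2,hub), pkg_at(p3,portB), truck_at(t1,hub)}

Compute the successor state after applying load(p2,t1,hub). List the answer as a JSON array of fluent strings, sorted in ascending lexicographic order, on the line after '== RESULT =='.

Compute (S \ del) ∪ add:
  pre ⊆ S: {pkg_at(p2,hub), truck_at(t1,hub)} ⊆ S  — applicable
  S \ del = {pkg_at(p3,portB), truck_at(t1,hub)}
  ∪ add   = {in(p2,t1), pkg_at(p3,portB), truck_at(t1,hub)}

== RESULT ==
["in(p2,t1)", "pkg_at(p3,portB)", "truck_at(t1,hub)"]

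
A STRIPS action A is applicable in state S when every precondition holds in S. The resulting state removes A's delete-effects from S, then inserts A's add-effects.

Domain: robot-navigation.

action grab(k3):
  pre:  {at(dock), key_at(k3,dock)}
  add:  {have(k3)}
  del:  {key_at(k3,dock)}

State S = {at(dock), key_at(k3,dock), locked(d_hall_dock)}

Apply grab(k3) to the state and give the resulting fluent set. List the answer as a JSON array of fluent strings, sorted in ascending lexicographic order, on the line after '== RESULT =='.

Compute (S \ del) ∪ add:
  pre ⊆ S: {at(dock), key_at(k3,dock)} ⊆ S  — applicable
  S \ del = {at(dock), locked(d_hall_dock)}
  ∪ add   = {at(dock), have(k3), locked(d_hall_dock)}

== RESULT ==
["at(dock)", "have(k3)", "locked(d_hall_dock)"]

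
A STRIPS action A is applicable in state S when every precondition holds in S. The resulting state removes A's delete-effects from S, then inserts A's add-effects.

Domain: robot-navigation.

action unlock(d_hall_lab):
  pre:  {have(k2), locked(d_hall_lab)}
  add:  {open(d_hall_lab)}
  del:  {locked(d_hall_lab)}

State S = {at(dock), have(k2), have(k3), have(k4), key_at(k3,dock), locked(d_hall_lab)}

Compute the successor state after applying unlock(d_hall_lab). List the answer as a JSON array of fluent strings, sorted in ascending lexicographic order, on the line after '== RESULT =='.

Compute (S \ del) ∪ add:
  pre ⊆ S: {have(k2), locked(d_hall_lab)} ⊆ S  — applicable
  S \ del = {at(dock), have(k2), have(k3), have(k4), key_at(k3,dock)}
  ∪ add   = {at(dock), have(k2), have(k3), have(k4), key_at(k3,dock), open(d_hall_lab)}

== RESULT ==
["at(dock)", "have(k2)", "have(k3)", "have(k4)", "key_at(k3,dock)", "open(d_hall_lab)"]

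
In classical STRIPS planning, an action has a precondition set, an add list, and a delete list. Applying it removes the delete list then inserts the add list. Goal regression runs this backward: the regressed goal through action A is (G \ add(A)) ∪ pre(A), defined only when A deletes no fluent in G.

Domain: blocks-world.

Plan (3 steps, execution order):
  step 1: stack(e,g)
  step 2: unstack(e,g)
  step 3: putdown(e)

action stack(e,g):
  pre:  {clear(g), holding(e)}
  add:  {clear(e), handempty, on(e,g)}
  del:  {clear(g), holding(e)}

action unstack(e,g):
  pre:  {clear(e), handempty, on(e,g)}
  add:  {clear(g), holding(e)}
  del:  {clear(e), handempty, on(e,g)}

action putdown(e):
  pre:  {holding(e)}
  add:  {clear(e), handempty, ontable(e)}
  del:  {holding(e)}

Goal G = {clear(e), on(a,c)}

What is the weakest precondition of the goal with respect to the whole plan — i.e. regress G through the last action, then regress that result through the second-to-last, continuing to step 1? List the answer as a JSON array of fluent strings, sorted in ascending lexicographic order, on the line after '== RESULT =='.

Work backward from the goal:
  through step 3 (putdown(e)): drop {clear(e)}, keep {on(a,c)}, require {holding(e)}
    → {holding(e), on(a,c)}
  through step 2 (unstack(e,g)): drop {holding(e)}, keep {on(a,c)}, require {clear(e), handempty, on(e,g)}
    → {clear(e), handempty, on(a,c), on(e,g)}
  through step 1 (stack(e,g)): drop {clear(e), handempty, on(e,g)}, keep {on(a,c)}, require {clear(g), holding(e)}
    → {clear(g), holding(e), on(a,c)}

== RESULT ==
["clear(g)", "holding(e)", "on(a,c)"]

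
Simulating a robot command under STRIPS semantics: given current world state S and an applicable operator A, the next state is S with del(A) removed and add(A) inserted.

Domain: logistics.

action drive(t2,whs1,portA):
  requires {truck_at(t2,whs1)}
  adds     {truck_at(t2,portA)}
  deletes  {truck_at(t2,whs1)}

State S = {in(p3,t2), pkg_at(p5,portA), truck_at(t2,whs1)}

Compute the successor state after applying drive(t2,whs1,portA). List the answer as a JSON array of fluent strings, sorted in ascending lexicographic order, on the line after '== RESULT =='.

Progress:
  pre ⊆ S: {truck_at(t2,whs1)} ⊆ S  — applicable
  S \ del = {in(p3,t2), pkg_at(p5,portA)}
  ∪ add   = {in(p3,t2), pkg_at(p5,portA), truck_at(t2,portA)}

== RESULT ==
["in(p3,t2)", "pkg_at(p5,portA)", "truck_at(t2,portA)"]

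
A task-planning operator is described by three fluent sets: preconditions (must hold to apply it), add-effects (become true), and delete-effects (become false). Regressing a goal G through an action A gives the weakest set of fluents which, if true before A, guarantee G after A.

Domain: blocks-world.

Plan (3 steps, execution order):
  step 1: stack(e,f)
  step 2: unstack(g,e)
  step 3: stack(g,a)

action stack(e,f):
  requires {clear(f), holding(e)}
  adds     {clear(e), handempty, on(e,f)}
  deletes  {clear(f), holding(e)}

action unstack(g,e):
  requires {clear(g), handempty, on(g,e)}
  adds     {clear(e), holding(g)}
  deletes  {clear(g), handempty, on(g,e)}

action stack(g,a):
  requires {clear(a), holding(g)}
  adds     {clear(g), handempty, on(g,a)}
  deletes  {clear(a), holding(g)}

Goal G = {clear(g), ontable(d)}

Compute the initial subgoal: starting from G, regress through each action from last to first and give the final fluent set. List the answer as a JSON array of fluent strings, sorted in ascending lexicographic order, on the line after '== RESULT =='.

Work backward from the goal:
  through step 3 (stack(g,a)): drop {clear(g)}, keep {ontable(d)}, require {clear(a), holding(g)}
    → {clear(a), holding(g), ontable(d)}
  through step 2 (unstack(g,e)): drop {holding(g)}, keep {clear(a), ontable(d)}, require {clear(g), handempty, on(g,e)}
    → {clear(a), clear(g), handempty, on(g,e), ontable(d)}
  through step 1 (stack(e,f)): drop {handempty}, keep {clear(a), clear(g), on(g,e), ontable(d)}, require {clear(f), holding(e)}
    → {clear(a), clear(f), clear(g), holding(e), on(g,e), ontable(d)}

== RESULT ==
["clear(a)", "clear(f)", "clear(g)", "holding(e)", "on(g,e)", "ontable(d)"]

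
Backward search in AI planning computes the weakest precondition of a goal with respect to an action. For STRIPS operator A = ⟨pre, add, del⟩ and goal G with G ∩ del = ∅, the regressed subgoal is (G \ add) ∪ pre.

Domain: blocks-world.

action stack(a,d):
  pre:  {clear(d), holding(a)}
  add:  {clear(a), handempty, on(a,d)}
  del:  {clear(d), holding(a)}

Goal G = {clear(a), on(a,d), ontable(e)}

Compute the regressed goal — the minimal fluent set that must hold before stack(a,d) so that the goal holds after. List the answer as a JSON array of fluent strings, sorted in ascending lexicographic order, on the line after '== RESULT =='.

Regress:
  G ∩ del = {}  (empty — regression defined)
  G \ add = {clear(a), on(a,d), ontable(e)} \ {clear(a), handempty, on(a,d)} = {ontable(e)}
  ∪ pre   = {ontable(e)} ∪ {clear(d), holding(a)}
          = {clear(d), holding(a), ontable(e)}

== RESULT ==
["clear(d)", "holding(a)", "ontable(e)"]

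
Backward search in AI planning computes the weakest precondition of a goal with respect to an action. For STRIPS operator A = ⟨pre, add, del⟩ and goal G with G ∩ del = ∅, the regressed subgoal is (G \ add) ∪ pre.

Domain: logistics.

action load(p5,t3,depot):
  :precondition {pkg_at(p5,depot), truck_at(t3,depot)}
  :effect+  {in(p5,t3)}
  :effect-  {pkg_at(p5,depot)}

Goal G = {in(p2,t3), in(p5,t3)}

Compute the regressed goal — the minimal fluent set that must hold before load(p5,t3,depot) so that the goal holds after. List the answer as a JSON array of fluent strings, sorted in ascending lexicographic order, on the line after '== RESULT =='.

Regress:
  G ∩ del = {}  (empty — regression defined)
  G \ add = {in(p2,t3), in(p5,t3)} \ {in(p5,t3)} = {in(p2,t3)}
  ∪ pre   = {in(p2,t3)} ∪ {pkg_at(p5,depot), truck_at(t3,depot)}
          = {in(p2,t3), pkg_at(p5,depot), truck_at(t3,depot)}

== RESULT ==
["in(p2,t3)", "pkg_at(p5,depot)", "truck_at(t3,depot)"]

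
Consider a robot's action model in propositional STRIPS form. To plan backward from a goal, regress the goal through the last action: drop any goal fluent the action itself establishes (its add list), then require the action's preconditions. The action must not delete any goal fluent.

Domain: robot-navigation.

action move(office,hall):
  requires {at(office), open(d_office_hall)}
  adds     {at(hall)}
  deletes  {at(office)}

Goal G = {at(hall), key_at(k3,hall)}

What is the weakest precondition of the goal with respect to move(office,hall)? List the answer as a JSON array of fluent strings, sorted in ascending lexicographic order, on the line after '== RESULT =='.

Compute (G \ add) ∪ pre:
  G ∩ del = {}  (empty — regression defined)
  G \ add = {at(hall), key_at(k3,hall)} \ {at(hall)} = {key_at(k3,hall)}
  ∪ pre   = {key_at(k3,hall)} ∪ {at(office), open(d_office_hall)}
          = {at(office), key_at(k3,hall), open(d_office_hall)}

== RESULT ==
["at(office)", "key_at(k3,hall)", "open(d_office_hall)"]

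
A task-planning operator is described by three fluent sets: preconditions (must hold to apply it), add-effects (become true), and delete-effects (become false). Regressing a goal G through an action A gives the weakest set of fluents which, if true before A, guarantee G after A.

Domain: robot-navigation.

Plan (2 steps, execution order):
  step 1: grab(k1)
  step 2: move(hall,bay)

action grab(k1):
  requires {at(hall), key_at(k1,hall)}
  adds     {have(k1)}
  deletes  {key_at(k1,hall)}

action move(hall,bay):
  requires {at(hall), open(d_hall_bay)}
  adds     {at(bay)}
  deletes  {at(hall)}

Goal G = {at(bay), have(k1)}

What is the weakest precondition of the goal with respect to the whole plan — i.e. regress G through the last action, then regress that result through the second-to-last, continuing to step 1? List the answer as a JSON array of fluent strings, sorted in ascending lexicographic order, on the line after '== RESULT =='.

Work backward from the goal:
  through step 2 (move(hall,bay)): drop {at(bay)}, keep {have(k1)}, require {at(hall), open(d_hall_bay)}
    → {at(hall), have(k1), open(d_hall_bay)}
  through step 1 (grab(k1)): drop {have(k1)}, keep {at(hall), open(d_hall_bay)}, require {at(hall), key_at(k1,hall)}
    → {at(hall), key_at(k1,hall), open(d_hall_bay)}

== RESULT ==
["at(hall)", "key_at(k1,hall)", "open(d_hall_bay)"]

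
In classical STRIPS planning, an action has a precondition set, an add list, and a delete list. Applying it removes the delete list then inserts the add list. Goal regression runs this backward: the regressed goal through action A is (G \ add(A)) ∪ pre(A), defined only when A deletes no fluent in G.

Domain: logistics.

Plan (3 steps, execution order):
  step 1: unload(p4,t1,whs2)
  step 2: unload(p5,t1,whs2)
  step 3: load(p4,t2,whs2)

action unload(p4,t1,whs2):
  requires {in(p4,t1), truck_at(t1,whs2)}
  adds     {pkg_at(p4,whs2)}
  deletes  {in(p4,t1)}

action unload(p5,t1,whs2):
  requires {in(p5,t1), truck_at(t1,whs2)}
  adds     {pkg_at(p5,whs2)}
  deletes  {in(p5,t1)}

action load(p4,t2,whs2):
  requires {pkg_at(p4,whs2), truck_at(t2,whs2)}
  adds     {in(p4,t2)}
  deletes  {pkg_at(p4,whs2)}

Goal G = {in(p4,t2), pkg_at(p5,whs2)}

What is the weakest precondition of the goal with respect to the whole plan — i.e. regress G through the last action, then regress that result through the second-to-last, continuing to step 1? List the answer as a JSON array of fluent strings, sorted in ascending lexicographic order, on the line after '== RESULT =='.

Regress step by step:
  through step 3 (load(p4,t2,whs2)): drop {in(p4,t2)}, keep {pkg_at(p5,whs2)}, require {pkg_at(p4,whs2), truck_at(t2,whs2)}
    → {pkg_at(p4,whs2), pkg_at(p5,whs2), truck_at(t2,whs2)}
  through step 2 (unload(p5,t1,whs2)): drop {pkg_at(p5,whs2)}, keep {pkg_at(p4,whs2), truck_at(t2,whs2)}, require {in(p5,t1), truck_at(t1,whs2)}
    → {in(p5,t1), pkg_at(p4,whs2), truck_at(t1,whs2), truck_at(t2,whs2)}
  through step 1 (unload(p4,t1,whs2)): drop {pkg_at(p4,whs2)}, keep {in(p5,t1), truck_at(t1,whs2), truck_at(t2,whs2)}, require {in(p4,t1), truck_at(t1,whs2)}
    → {in(p4,t1), in(p5,t1), truck_at(t1,whs2), truck_at(t2,whs2)}

== RESULT ==
["in(p4,t1)", "in(p5,t1)", "truck_at(t1,whs2)", "truck_at(t2,whs2)"]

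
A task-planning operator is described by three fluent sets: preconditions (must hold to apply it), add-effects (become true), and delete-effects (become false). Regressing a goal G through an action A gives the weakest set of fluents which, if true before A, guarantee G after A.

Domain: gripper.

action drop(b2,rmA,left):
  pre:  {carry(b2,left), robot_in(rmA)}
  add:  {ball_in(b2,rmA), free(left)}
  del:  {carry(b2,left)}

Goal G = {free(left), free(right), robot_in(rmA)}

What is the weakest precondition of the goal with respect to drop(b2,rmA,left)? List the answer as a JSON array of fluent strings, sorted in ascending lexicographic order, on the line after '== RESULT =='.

Compute (G \ add) ∪ pre:
  G ∩ del = {}  (empty — regression defined)
  G \ add = {free(left), free(right), robot_in(rmA)} \ {ball_in(b2,rmA), free(left)} = {free(right), robot_in(rmA)}
  ∪ pre   = {free(right), robot_in(rmA)} ∪ {carry(b2,left), robot_in(rmA)}
          = {carry(b2,left), free(right), robot_in(rmA)}

== RESULT ==
["carry(b2,left)", "free(right)", "robot_in(rmA)"]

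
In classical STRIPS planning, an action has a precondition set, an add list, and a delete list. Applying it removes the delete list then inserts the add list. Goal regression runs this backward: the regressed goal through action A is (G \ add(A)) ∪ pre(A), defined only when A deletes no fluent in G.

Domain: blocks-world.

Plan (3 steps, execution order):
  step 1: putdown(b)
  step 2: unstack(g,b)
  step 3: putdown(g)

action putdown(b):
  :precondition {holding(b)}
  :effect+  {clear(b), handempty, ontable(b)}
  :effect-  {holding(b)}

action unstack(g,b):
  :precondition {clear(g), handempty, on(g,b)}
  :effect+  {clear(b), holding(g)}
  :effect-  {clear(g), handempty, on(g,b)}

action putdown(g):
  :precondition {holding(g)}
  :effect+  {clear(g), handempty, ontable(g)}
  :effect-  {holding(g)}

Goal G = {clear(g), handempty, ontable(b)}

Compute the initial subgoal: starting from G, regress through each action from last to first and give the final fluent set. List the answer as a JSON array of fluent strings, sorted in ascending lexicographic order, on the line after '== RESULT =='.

Work backward from the goal:
  through step 3 (putdown(g)): drop {clear(g), handempty}, keep {ontable(b)}, require {holding(g)}
    → {holding(g), ontable(b)}
  through step 2 (unstack(g,b)): drop {holding(g)}, keep {ontable(b)}, require {clear(g), handempty, on(g,b)}
    → {clear(g), handempty, on(g,b), ontable(b)}
  through step 1 (putdown(b)): drop {handempty, ontable(b)}, keep {clear(g), on(g,b)}, require {holding(b)}
    → {clear(g), holding(b), on(g,b)}

== RESULT ==
["clear(g)", "holding(b)", "on(g,b)"]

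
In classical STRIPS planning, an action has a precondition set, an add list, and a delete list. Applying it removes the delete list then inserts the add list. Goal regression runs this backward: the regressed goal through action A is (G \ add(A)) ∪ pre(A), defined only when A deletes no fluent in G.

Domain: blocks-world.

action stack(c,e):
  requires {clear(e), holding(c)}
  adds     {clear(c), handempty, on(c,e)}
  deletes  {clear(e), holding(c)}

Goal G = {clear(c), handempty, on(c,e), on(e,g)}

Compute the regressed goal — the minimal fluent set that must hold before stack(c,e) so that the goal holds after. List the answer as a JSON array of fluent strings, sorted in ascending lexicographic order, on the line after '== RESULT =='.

Regress:
  G ∩ del = {}  (empty — regression defined)
  G \ add = {clear(c), handempty, on(c,e), on(e,g)} \ {clear(c), handempty, on(c,e)} = {on(e,g)}
  ∪ pre   = {on(e,g)} ∪ {clear(e), holding(c)}
          = {clear(e), holding(c), on(e,g)}

== RESULT ==
["clear(e)", "holding(c)", "on(e,g)"]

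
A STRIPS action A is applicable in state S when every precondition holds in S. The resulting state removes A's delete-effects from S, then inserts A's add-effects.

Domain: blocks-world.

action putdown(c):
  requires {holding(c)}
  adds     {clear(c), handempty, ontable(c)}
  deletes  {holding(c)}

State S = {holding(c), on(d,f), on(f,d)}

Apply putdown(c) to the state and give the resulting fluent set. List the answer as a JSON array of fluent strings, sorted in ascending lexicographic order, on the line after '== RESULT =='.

Progress:
  pre ⊆ S: {holding(c)} ⊆ S  — applicable
  S \ del = {on(d,f), on(f,d)}
  ∪ add   = {clear(c), handempty, on(d,f), on(f,d), ontable(c)}

== RESULT ==
["clear(c)", "handempty", "on(d,f)", "on(f,d)", "ontable(c)"]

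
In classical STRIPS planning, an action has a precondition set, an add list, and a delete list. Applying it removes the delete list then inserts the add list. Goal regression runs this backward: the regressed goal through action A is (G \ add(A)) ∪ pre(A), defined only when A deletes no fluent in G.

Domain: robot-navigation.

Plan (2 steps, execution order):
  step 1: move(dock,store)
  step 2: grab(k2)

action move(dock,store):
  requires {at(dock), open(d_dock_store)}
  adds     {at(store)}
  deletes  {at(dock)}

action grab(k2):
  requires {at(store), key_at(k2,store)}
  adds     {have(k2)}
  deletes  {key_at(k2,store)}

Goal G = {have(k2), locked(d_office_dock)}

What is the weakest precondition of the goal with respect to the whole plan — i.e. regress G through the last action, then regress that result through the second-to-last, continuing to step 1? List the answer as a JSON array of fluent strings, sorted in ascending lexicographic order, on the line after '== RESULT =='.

Work backward from the goal:
  through step 2 (grab(k2)): drop {have(k2)}, keep {locked(d_office_dock)}, require {at(store), key_at(k2,store)}
    → {at(store), key_at(k2,store), locked(d_office_dock)}
  through step 1 (move(dock,store)): drop {at(store)}, keep {key_at(k2,store), locked(d_office_dock)}, require {at(dock), open(d_dock_store)}
    → {at(dock), key_at(k2,store), locked(d_office_dock), open(d_dock_store)}

== RESULT ==
["at(dock)", "key_at(k2,store)", "locked(d_office_dock)", "open(d_dock_store)"]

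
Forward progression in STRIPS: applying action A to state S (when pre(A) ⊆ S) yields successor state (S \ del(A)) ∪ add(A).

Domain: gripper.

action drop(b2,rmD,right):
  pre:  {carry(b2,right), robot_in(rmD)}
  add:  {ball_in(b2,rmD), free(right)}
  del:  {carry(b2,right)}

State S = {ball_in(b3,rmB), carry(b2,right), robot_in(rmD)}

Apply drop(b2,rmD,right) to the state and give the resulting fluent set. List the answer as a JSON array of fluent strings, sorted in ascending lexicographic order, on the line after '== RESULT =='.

Compute (S \ del) ∪ add:
  pre ⊆ S: {carry(b2,right), robot_in(rmD)} ⊆ S  — applicable
  S \ del = {ball_in(b3,rmB), robot_in(rmD)}
  ∪ add   = {ball_in(b2,rmD), ball_in(b3,rmB), free(right), robot_in(rmD)}

== RESULT ==
["ball_in(b2,rmD)", "ball_in(b3,rmB)", "free(right)", "robot_in(rmD)"]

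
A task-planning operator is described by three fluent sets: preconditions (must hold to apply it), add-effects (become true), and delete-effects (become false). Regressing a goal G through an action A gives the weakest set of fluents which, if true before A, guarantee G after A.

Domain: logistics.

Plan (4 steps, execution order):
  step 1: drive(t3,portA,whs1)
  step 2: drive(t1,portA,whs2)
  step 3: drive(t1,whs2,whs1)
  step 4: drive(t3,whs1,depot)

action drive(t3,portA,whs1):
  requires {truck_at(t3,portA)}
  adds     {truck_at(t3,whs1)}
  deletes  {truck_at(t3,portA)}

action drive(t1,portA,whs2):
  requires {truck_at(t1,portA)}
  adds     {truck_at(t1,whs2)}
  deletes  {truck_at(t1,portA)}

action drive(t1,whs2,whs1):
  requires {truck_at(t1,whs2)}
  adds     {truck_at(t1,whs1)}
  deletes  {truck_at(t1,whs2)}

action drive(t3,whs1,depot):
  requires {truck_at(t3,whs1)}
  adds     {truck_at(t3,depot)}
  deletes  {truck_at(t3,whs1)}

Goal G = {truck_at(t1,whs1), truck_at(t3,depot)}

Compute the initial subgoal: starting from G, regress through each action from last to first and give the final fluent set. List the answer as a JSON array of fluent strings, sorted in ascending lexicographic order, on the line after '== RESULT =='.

Regress step by step:
  through step 4 (drive(t3,whs1,depot)): drop {truck_at(t3,depot)}, keep {truck_at(t1,whs1)}, require {truck_at(t3,whs1)}
    → {truck_at(t1,whs1), truck_at(t3,whs1)}
  through step 3 (drive(t1,whs2,whs1)): drop {truck_at(t1,whs1)}, keep {truck_at(t3,whs1)}, require {truck_at(t1,whs2)}
    → {truck_at(t1,whs2), truck_at(t3,whs1)}
  through step 2 (drive(t1,portA,whs2)): drop {truck_at(t1,whs2)}, keep {truck_at(t3,whs1)}, require {truck_at(t1,portA)}
    → {truck_at(t1,portA), truck_at(t3,whs1)}
  through step 1 (drive(t3,portA,whs1)): drop {truck_at(t3,whs1)}, keep {truck_at(t1,portA)}, require {truck_at(t3,portA)}
    → {truck_at(t1,portA), truck_at(t3,portA)}

== RESULT ==
["truck_at(t1,portA)", "truck_at(t3,portA)"]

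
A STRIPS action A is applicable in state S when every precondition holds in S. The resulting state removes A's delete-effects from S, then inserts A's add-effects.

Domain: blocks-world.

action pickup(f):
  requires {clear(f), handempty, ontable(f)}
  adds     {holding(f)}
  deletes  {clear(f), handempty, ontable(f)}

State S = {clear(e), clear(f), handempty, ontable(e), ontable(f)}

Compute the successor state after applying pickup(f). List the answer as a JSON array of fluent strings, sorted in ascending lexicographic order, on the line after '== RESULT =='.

Compute (S \ del) ∪ add:
  pre ⊆ S: {clear(f), handempty, ontable(f)} ⊆ S  — applicable
  S \ del = {clear(e), ontable(e)}
  ∪ add   = {clear(e), holding(f), ontable(e)}

== RESULT ==
["clear(e)", "holding(f)", "ontable(e)"]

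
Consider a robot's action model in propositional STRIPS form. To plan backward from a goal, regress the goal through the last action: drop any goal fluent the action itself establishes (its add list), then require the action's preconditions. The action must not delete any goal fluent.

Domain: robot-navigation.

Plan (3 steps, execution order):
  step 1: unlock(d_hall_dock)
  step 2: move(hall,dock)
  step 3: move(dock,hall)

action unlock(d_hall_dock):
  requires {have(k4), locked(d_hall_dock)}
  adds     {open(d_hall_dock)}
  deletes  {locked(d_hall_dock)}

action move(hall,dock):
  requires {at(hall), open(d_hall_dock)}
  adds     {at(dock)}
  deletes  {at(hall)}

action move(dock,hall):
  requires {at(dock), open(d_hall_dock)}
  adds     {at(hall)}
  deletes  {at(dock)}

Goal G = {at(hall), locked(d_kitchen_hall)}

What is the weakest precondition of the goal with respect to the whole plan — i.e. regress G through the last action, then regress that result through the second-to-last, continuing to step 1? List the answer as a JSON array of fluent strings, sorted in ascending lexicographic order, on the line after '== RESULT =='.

Regress step by step:
  through step 3 (move(dock,hall)): drop {at(hall)}, keep {locked(d_kitchen_hall)}, require {at(dock), open(d_hall_dock)}
    → {at(dock), locked(d_kitchen_hall), open(d_hall_dock)}
  through step 2 (move(hall,dock)): drop {at(dock)}, keep {locked(d_kitchen_hall), open(d_hall_dock)}, require {at(hall), open(d_hall_dock)}
    → {at(hall), locked(d_kitchen_hall), open(d_hall_dock)}
  through step 1 (unlock(d_hall_dock)): drop {open(d_hall_dock)}, keep {at(hall), locked(d_kitchen_hall)}, require {have(k4), locked(d_hall_dock)}
    → {at(hall), have(k4), locked(d_hall_dock), locked(d_kitchen_hall)}

== RESULT ==
["at(hall)", "have(k4)", "locked(d_hall_dock)", "locked(d_kitchen_hall)"]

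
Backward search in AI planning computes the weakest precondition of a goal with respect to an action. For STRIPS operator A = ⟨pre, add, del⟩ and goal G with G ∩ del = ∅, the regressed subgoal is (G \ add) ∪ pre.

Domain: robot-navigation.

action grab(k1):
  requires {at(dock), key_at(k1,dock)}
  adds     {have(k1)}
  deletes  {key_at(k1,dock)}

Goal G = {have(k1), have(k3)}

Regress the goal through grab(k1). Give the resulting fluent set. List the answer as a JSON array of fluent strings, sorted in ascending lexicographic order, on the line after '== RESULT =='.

Compute (G \ add) ∪ pre:
  G ∩ del = {}  (empty — regression defined)
  G \ add = {have(k1), have(k3)} \ {have(k1)} = {have(k3)}
  ∪ pre   = {have(k3)} ∪ {at(dock), key_at(k1,dock)}
          = {at(dock), have(k3), key_at(k1,dock)}

== RESULT ==
["at(dock)", "have(k3)", "key_at(k1,dock)"]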